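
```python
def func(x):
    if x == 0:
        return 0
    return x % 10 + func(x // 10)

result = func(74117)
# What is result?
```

Sum of digits of 74117: 7 + 1 + 1 + 4 + 7 = 20

Answer: 20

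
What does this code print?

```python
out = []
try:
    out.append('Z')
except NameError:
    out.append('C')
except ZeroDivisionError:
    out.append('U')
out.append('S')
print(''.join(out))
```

Execution trace: 'Z' (try body, no exception) → 'S' (after the try/except). Output: ZS

Answer: ZS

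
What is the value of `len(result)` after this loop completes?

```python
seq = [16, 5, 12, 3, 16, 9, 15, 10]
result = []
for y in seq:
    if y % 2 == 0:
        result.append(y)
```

Count even numbers in [16, 5, 12, 3, 16, 9, 15, 10]
`result` takes the values: [] → [16] → [16, 12] → [16, 12, 16] → [16, 12, 16, 10]
So `len(result)` = 4

Answer: 4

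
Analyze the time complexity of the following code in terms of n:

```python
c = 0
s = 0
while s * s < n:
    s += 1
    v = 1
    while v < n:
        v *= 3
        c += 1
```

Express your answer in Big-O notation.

Each loop level contributes: √n × log n. Multiplying the contributions gives O(√n log n).

Answer: O(√n log n)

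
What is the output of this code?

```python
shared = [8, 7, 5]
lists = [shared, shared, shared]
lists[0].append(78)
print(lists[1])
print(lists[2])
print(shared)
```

Key concept: list of same reference.
Step by step:
`shared = [8, 7, 5]` → shared = [8, 7, 5]
`lists = [shared, shared, shared]` → lists = [[8, 7, 5], [8, 7, 5], [8, 7, 5]]
`lists[0].append(78)` → shared = [8, 7, 5, 78]; lists = [[8, 7, 5, 78], [8, 7, 5, 78], [8, 7, 5, 78]]
`print(lists[1])` → prints [8, 7, 5, 78]
`print(lists[2])` → prints [8, 7, 5, 78]
`print(shared)` → prints [8, 7, 5, 78]

Answer:
[8, 7, 5, 78]
[8, 7, 5, 78]
[8, 7, 5, 78]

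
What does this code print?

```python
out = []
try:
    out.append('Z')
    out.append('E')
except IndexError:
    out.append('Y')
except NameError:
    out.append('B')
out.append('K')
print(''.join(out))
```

Execution trace: 'Z' (try body) → 'E' (try body, no exception) → 'K' (after the try/except). Output: ZEK

Answer: ZEK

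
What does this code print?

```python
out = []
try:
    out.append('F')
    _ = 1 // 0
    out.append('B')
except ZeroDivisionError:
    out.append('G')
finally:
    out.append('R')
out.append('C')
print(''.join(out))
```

Execution trace: 'F' (try body) → 'G' (except ZeroDivisionError) → 'R' (finally) → 'C' (after the try/except). Output: FGRC

Answer: FGRC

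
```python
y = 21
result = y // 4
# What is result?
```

Trace:
`y = 21` → y = 21
`result = y // 4` → result = 5
So result = 5

Answer: 5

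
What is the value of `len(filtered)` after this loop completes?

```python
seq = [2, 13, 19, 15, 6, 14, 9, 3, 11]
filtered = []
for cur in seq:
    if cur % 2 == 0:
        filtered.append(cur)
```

Count even numbers in [2, 13, 19, 15, 6, 14, 9, 3, 11]
`filtered` takes the values: [] → [2] → [2, 6] → [2, 6, 14]
So `len(filtered)` = 3

Answer: 3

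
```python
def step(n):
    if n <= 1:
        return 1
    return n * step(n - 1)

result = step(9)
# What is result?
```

step(9) = 9 * 8 * 7 * 6 * 5 * 4 * 3 * 2 * 1 = 362880

Answer: 362880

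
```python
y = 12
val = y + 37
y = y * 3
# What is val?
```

Trace:
`y = 12` → y = 12
`val = y + 37` → val = 49
`y = y * 3` → y = 36
So val = 49

Answer: 49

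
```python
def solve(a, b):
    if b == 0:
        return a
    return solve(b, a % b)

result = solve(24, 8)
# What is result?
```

solve(24, 8) -> solve(8, 0) -> 8

Answer: 8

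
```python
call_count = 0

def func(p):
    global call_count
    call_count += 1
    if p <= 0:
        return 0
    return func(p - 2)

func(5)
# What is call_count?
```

Linear recursion stepping by 2: 4 calls from p=5 down to ≤0.

Answer: 4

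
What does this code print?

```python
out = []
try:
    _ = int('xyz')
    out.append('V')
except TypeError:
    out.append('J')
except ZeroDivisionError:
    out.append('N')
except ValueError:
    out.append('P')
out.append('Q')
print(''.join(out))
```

Execution trace: 'P' (except ValueError) → 'Q' (after the try/except). Output: PQ

Answer: PQ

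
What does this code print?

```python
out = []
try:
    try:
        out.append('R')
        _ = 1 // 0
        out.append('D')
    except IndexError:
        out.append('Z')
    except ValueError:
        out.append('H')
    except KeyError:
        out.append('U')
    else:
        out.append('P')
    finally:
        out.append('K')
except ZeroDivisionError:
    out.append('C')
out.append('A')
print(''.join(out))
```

Execution trace: 'R' (try body) → 'K' (finally) → 'C' (outer except ZeroDivisionError) → 'A' (after the try/except). Output: RKCA

Answer: RKCA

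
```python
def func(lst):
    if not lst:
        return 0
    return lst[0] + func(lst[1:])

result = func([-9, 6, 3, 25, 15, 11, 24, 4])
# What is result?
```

(-9) + 6 + 3 + 25 + 15 + 11 + 24 + 4 + 0 = 79

Answer: 79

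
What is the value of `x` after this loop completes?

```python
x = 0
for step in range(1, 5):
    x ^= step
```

XOR of 1 to 4
`x` takes the values: 0 → 1 → 3 → 0 → 4

Answer: 4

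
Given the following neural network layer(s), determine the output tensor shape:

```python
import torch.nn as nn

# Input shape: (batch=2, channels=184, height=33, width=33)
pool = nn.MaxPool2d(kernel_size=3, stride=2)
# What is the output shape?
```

Input: (2, 184, 33, 33) -> Output: (2, 184, 16, 16)

Answer: (2, 184, 16, 16)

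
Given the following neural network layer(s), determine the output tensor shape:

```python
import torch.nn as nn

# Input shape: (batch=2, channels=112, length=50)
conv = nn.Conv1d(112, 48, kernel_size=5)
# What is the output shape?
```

Input: (2, 112, 50) -> Output: (2, 48, 46)

Answer: (2, 48, 46)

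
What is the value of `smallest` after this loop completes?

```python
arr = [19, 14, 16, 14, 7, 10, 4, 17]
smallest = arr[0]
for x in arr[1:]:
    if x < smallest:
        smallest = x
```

Minimum of [19, 14, 16, 14, 7, 10, 4, 17]
`smallest` takes the values: 19 → 14 → 7 → 4

Answer: 4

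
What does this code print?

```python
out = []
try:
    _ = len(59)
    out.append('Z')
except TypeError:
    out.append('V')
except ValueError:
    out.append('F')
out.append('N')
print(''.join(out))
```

Execution trace: 'V' (except TypeError) → 'N' (after the try/except). Output: VN

Answer: VN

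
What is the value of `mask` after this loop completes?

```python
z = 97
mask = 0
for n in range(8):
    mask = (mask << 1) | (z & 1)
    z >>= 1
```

Reverse lowest 8 bits of 97
`mask` takes the values: 0 → 1 → 2 → 4 → 8 → 16 → 33 → 67 → 134

Answer: 134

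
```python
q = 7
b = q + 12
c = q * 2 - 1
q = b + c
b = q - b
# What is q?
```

Trace:
`q = 7` → q = 7
`b = q + 12` → b = 19
`c = q * 2 - 1` → c = 13
`q = b + c` → q = 32
`b = q - b` → b = 13
So q = 32

Answer: 32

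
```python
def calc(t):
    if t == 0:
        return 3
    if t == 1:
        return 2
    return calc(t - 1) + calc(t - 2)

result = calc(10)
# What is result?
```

Build up from base cases: calc(0)=3, calc(1)=2, calc(2)=5, calc(3)=7, calc(4)=12, calc(5)=19, calc(6)=31, ..., calc(10)=212

Answer: 212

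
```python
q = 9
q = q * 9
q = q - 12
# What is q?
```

Trace:
`q = 9` → q = 9
`q = q * 9` → q = 81
`q = q - 12` → q = 69
So q = 69

Answer: 69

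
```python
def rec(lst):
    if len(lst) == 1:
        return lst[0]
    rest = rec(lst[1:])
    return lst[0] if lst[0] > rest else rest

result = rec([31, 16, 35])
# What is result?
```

Recursive max over [31, 16, 35] = 35

Answer: 35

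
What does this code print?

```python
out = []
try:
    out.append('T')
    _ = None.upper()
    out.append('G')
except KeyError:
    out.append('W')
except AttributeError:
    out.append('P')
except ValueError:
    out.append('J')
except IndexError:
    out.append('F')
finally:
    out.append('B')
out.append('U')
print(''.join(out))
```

Execution trace: 'T' (try body) → 'P' (except AttributeError) → 'B' (finally) → 'U' (after the try/except). Output: TPBU

Answer: TPBU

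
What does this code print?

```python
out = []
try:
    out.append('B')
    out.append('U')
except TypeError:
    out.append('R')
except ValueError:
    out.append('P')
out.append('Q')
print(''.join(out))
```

Execution trace: 'B' (try body) → 'U' (try body, no exception) → 'Q' (after the try/except). Output: BUQ

Answer: BUQ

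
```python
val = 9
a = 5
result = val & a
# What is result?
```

Trace:
`val = 9` → val = 9
`a = 5` → a = 5
`result = val & a` → result = 1
So result = 1

Answer: 1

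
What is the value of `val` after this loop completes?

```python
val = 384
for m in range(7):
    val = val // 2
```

Halve 7 times: 384 // 2^7 = 3
`val` takes the values: 384 → 192 → 96 → 48 → 24 → 12 → 6 → 3

Answer: 3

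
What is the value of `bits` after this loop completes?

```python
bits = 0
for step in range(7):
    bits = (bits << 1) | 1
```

Build 7 consecutive 1-bits: 0b1111111
`bits` takes the values: 0 → 1 → 3 → 7 → 15 → 31 → 63 → 127

Answer: 127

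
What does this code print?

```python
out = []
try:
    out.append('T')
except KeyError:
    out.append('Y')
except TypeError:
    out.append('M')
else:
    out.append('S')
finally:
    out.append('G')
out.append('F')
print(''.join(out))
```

Execution trace: 'T' (try body, no exception) → 'S' (else) → 'G' (finally) → 'F' (after the try/except). Output: TSGF

Answer: TSGF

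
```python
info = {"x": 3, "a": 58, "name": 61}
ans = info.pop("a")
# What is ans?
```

Trace:
`info = {"x": 3, "a": 58, "name": 61}` → info = {'x': 3, 'a': 58, 'name': 61}
`ans = info.pop("a")` → info = {'x': 3, 'name': 61}; ans = 58
So ans = 58

Answer: 58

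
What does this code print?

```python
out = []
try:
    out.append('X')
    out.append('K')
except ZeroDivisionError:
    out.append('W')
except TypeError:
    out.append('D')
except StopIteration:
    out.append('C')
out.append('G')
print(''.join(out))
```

Execution trace: 'X' (try body) → 'K' (try body, no exception) → 'G' (after the try/except). Output: XKG

Answer: XKG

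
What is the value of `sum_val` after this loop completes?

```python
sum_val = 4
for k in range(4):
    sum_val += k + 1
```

Start at 4, add 1 to 4 = 14
`sum_val` takes the values: 4 → 5 → 7 → 10 → 14

Answer: 14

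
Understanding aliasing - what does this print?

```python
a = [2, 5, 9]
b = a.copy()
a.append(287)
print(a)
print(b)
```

Key concept: list.copy() creates independent copy.
Step by step:
`a = [2, 5, 9]` → a = [2, 5, 9]
`b = a.copy()` → b = [2, 5, 9]
`a.append(287)` → a = [2, 5, 9, 287]
`print(a)` → prints [2, 5, 9, 287]
`print(b)` → prints [2, 5, 9]

Answer:
[2, 5, 9, 287]
[2, 5, 9]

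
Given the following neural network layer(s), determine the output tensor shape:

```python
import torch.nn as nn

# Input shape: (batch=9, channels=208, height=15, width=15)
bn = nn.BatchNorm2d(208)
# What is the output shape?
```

Input: (9, 208, 15, 15) -> Output: (9, 208, 15, 15)

Answer: (9, 208, 15, 15)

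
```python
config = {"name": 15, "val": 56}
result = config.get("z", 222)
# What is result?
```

Trace:
`config = {"name": 15, "val": 56}` → config = {'name': 15, 'val': 56}
`result = config.get("z", 222)` → result = 222
So result = 222

Answer: 222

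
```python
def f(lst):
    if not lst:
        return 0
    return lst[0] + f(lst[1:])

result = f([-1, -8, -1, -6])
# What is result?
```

(-1) + (-8) + (-1) + (-6) + 0 = -16

Answer: -16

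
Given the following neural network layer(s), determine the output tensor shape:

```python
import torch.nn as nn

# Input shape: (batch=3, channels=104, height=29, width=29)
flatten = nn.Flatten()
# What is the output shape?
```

Input: (3, 104, 29, 29) -> Output: (3, 87464)

Answer: (3, 87464)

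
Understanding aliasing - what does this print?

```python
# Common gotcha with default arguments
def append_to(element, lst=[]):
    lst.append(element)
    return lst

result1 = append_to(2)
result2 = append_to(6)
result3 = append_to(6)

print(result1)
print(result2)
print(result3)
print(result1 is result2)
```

Key concept: mutable default argument gotcha.
Step by step:
`result1 = append_to(2)` → result1 = [2]
`result2 = append_to(6)` → result1 = [2, 6] (same object as result2); result2 = [2, 6] (same object as result1)
`result3 = append_to(6)` → result1 = [2, 6, 6] (same object as result2, result3); result2 = [2, 6, 6] (same object as result1, result3); result3 = [2, 6, 6] (same object as result1, result2)
`print(result1)` → prints [2, 6, 6]
`print(result2)` → prints [2, 6, 6]
`print(result3)` → prints [2, 6, 6]
`print(result1 is result2)` → prints True

Answer:
[2, 6, 6]
[2, 6, 6]
[2, 6, 6]
True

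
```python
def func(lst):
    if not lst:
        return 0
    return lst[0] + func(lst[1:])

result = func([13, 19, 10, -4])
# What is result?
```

13 + 19 + 10 + (-4) + 0 = 38

Answer: 38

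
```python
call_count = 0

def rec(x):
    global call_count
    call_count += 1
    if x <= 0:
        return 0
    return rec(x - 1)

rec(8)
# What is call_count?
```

Linear recursion stepping by 1: 9 calls from x=8 down to ≤0.

Answer: 9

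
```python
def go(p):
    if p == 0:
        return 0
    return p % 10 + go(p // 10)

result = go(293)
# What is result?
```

Sum of digits of 293: 3 + 9 + 2 = 14

Answer: 14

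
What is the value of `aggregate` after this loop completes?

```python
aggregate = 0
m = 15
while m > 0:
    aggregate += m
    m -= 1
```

Sum 15 down to 1
`aggregate` takes the values: 0 → 15 → 29 → 42 → 54 → 65 → 75 → 84 → 92 → 99 → 105 → 110 → 114 → 117 → 119 → 120

Answer: 120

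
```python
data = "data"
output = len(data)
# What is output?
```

Trace:
`data = "data"` → data = 'data'
`output = len(data)` → output = 4
So output = 4

Answer: 4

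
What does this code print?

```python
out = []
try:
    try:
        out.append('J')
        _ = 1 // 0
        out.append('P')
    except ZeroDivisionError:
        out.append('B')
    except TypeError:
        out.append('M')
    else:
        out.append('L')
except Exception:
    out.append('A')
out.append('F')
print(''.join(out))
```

Execution trace: 'J' (inner try body) → 'B' (inner except ZeroDivisionError) → 'F' (after the try/except). Output: JBF

Answer: JBF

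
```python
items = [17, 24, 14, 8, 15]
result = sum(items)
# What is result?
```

Trace:
`items = [17, 24, 14, 8, 15]` → items = [17, 24, 14, 8, 15]
`result = sum(items)` → result = 78
So result = 78

Answer: 78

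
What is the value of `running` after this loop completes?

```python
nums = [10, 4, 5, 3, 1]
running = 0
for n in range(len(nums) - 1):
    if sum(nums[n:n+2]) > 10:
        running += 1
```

Count windows with sum > 10
`running` takes the values: 0 → 1

Answer: 1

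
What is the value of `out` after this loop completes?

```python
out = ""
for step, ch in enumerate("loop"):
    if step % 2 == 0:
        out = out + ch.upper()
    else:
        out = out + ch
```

Uppercase even positions in 'loop'
`out` takes the values: "" → "L" → "Lo" → "LoO" → "LoOp"

Answer: "LoOp"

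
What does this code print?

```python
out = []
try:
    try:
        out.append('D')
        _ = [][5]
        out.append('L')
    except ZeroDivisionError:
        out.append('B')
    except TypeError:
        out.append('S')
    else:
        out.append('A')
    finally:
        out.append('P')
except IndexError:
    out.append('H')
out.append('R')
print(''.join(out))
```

Execution trace: 'D' (try body) → 'P' (finally) → 'H' (outer except IndexError) → 'R' (after the try/except). Output: DPHR

Answer: DPHR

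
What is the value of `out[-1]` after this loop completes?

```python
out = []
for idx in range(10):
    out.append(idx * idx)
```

Last element of squares 0 to 9
`out` takes the values: [] → [0] → [0, 1] → [0, 1, 4] → [0, 1, 4, 9] → [0, 1, 4, 9, 16] → [0, 1, 4, 9, 16, 25] → [0, 1, 4, 9, 16, 25, 36] → [0, 1, 4, 9, 16, 25, 36, 49] → [0, 1, 4, 9, 16, 25, 36, 49, 64] → [0, 1, 4, 9, 16, 25, 36, 49, 64, 81]
So `out[-1]` = 81

Answer: 81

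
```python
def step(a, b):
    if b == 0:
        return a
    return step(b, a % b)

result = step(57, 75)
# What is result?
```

step(57, 75) -> step(75, 57) -> step(57, 18) -> step(18, 3) -> step(3, 0) -> 3

Answer: 3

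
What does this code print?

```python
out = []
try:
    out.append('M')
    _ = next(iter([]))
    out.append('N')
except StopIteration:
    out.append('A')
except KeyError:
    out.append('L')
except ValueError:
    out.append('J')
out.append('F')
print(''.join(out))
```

Execution trace: 'M' (try body) → 'A' (except StopIteration) → 'F' (after the try/except). Output: MAF

Answer: MAF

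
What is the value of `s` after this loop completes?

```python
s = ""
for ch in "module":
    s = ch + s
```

Reverse 'module'
`s` takes the values: "" → "m" → "om" → "dom" → "udom" → "ludom" → "eludom"

Answer: "eludom"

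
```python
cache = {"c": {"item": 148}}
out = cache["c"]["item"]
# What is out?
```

Trace:
`cache = {"c": {"item": 148}}` → cache = {'c': {'item': 148}}
`out = cache["c"]["item"]` → out = 148
So out = 148

Answer: 148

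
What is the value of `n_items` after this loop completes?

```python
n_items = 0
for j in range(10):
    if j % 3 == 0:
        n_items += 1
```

Count numbers divisible by 3 in range(10)
`n_items` takes the values: 0 → 1 → 2 → 3 → 4

Answer: 4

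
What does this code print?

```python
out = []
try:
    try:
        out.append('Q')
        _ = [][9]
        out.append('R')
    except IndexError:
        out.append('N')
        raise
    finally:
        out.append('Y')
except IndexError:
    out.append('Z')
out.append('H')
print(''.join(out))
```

Execution trace: 'Q' (inner try body) → 'N' (inner except IndexError) → 'Y' (inner finally) → 'Z' (outer except IndexError) → 'H' (after the try/except). Output: QNYZH

Answer: QNYZH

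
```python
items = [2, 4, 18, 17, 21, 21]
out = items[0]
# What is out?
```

Trace:
`items = [2, 4, 18, 17, 21, 21]` → items = [2, 4, 18, 17, 21, 21]
`out = items[0]` → out = 2
So out = 2

Answer: 2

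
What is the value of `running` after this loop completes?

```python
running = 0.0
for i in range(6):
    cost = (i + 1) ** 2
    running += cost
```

Sum of squared losses 1² + 2² + ... + 6²
`running` takes the values: 0.0 → 1.0 → 5.0 → 14.0 → 30.0 → 55.0 → 91.0

Answer: 91.0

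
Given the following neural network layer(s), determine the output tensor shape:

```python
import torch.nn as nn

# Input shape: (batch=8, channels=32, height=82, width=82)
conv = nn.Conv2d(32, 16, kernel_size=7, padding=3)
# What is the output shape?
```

Input: (8, 32, 82, 82) -> Output: (8, 16, 82, 82)

Answer: (8, 16, 82, 82)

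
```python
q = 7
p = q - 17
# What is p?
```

Trace:
`q = 7` → q = 7
`p = q - 17` → p = -10
So p = -10

Answer: -10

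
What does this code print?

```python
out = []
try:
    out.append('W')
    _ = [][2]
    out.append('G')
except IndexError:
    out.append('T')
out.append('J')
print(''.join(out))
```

Execution trace: 'W' (try body) → 'T' (except IndexError) → 'J' (after the try/except). Output: WTJ

Answer: WTJ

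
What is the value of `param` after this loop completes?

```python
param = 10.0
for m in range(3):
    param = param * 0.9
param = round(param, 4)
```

Exponential decay: 10.0 * 0.9^3
`param` takes the values: 10.0 → 9.0 → 8.1 → 7.29

Answer: 7.29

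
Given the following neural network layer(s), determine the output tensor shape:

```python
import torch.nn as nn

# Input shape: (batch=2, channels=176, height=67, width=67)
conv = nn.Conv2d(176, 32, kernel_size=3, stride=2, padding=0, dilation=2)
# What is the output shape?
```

Input: (2, 176, 67, 67) -> Output: (2, 32, 32, 32)

Answer: (2, 32, 32, 32)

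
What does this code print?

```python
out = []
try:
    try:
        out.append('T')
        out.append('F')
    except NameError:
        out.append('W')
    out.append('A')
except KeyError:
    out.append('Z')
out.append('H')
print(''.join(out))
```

Execution trace: 'T' (inner try body) → 'F' (inner try body, no exception) → 'A' (try body, no exception) → 'H' (after the try/except). Output: TFAH

Answer: TFAH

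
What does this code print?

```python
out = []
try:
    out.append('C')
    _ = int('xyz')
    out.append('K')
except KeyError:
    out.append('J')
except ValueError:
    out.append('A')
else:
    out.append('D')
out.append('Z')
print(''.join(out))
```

Execution trace: 'C' (try body) → 'A' (except ValueError) → 'Z' (after the try/except). Output: CAZ

Answer: CAZ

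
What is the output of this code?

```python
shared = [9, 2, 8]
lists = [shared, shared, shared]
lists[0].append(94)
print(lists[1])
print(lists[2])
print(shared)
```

Key concept: list of same reference.
Step by step:
`shared = [9, 2, 8]` → shared = [9, 2, 8]
`lists = [shared, shared, shared]` → lists = [[9, 2, 8], [9, 2, 8], [9, 2, 8]]
`lists[0].append(94)` → shared = [9, 2, 8, 94]; lists = [[9, 2, 8, 94], [9, 2, 8, 94], [9, 2, 8, 94]]
`print(lists[1])` → prints [9, 2, 8, 94]
`print(lists[2])` → prints [9, 2, 8, 94]
`print(shared)` → prints [9, 2, 8, 94]

Answer:
[9, 2, 8, 94]
[9, 2, 8, 94]
[9, 2, 8, 94]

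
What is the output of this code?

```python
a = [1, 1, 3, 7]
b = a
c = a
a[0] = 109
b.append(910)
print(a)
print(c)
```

Key concept: multiple aliases.
Step by step:
`a = [1, 1, 3, 7]` → a = [1, 1, 3, 7]
`b = a` → b = [1, 1, 3, 7] (same object as a)
`c = a` → c = [1, 1, 3, 7] (same object as a, b)
`a[0] = 109` → a = [109, 1, 3, 7] (same object as b, c); b = [109, 1, 3, 7] (same object as a, c); c = [109, 1, 3, 7] (same object as a, b)
`b.append(910)` → a = [109, 1, 3, 7, 910] (same object as b, c); b = [109, 1, 3, 7, 910] (same object as a, c); c = [109, 1, 3, 7, 910] (same object as a, b)
`print(a)` → prints [109, 1, 3, 7, 910]
`print(c)` → prints [109, 1, 3, 7, 910]

Answer:
[109, 1, 3, 7, 910]
[109, 1, 3, 7, 910]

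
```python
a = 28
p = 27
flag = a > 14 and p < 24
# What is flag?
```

Trace:
`a = 28` → a = 28
`p = 27` → p = 27
`flag = a > 14 and p < 24` → flag = False
So flag = False

Answer: False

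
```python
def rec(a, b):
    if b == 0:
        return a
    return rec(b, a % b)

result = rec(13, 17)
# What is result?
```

rec(13, 17) -> rec(17, 13) -> rec(13, 4) -> rec(4, 1) -> rec(1, 0) -> 1

Answer: 1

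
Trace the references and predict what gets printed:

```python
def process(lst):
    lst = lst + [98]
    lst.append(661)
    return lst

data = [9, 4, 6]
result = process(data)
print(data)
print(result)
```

Key concept: rebinding parameter vs mutation.
Step by step:
`data = [9, 4, 6]` → data = [9, 4, 6]
`result = process(data)` → result = [9, 4, 6, 98, 661]
`print(data)` → prints [9, 4, 6]
`print(result)` → prints [9, 4, 6, 98, 661]

Answer:
[9, 4, 6]
[9, 4, 6, 98, 661]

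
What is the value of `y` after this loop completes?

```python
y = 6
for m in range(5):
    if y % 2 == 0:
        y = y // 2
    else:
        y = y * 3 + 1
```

Collatz-style transformation from 6
`y` takes the values: 6 → 3 → 10 → 5 → 16 → 8

Answer: 8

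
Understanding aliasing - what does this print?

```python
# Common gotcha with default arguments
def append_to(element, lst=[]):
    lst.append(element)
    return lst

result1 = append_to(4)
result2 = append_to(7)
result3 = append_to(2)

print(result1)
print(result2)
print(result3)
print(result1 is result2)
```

Key concept: mutable default argument gotcha.
Step by step:
`result1 = append_to(4)` → result1 = [4]
`result2 = append_to(7)` → result1 = [4, 7] (same object as result2); result2 = [4, 7] (same object as result1)
`result3 = append_to(2)` → result1 = [4, 7, 2] (same object as result2, result3); result2 = [4, 7, 2] (same object as result1, result3); result3 = [4, 7, 2] (same object as result1, result2)
`print(result1)` → prints [4, 7, 2]
`print(result2)` → prints [4, 7, 2]
`print(result3)` → prints [4, 7, 2]
`print(result1 is result2)` → prints True

Answer:
[4, 7, 2]
[4, 7, 2]
[4, 7, 2]
True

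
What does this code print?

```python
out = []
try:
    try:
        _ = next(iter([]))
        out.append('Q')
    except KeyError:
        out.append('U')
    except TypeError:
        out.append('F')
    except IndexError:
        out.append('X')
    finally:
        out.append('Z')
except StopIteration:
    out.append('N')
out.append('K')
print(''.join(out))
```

Execution trace: 'Z' (finally) → 'N' (outer except StopIteration) → 'K' (after the try/except). Output: ZNK

Answer: ZNK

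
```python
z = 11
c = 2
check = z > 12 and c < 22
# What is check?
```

Trace:
`z = 11` → z = 11
`c = 2` → c = 2
`check = z > 12 and c < 22` → check = False
So check = False

Answer: False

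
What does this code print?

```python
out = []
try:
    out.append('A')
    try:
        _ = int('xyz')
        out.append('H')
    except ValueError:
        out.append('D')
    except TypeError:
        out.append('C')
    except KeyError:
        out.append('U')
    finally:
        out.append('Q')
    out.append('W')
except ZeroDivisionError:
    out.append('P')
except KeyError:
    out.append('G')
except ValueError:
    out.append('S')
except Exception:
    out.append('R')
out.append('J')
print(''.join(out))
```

Execution trace: 'A' (try body) → 'D' (inner except ValueError) → 'Q' (inner finally) → 'W' (try body, no exception) → 'J' (after the try/except). Output: ADQWJ

Answer: ADQWJ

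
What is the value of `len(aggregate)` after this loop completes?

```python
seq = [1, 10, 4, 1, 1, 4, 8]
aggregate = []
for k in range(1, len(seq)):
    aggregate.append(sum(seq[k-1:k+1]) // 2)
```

Number of 2-element averages
`aggregate` takes the values: [] → [5] → [5, 7] → [5, 7, 2] → [5, 7, 2, 1] → [5, 7, 2, 1, 2] → [5, 7, 2, 1, 2, 6]
So `len(aggregate)` = 6

Answer: 6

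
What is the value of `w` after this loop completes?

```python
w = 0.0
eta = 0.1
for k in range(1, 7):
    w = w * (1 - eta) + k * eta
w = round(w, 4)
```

Moving average with lr=0.1
`w` takes the values: 0.0 → 0.1 → 0.29 → 0.561 → 0.9049 → 1.31441 → 1.782969 → 1.783

Answer: 1.783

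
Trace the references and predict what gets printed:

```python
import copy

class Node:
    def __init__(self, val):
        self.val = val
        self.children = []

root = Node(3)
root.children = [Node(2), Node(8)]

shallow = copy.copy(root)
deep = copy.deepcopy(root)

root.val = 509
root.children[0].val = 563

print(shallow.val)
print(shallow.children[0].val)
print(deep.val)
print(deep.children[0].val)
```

Key concept: deep copy with custom objects.
Step by step:
`root = Node(3)` → root = Node(val=3, children=[])
`root.children = [Node(2), Node(8)]` → root = Node(val=3, children=[Node(val=2, children=[]), Node(val=8, children=[])])
`shallow = copy.copy(root)` → shallow = Node(val=3, children=[Node(val=2, children=[]), Node(val=8, children=[])])
`deep = copy.deepcopy(root)` → deep = Node(val=3, children=[Node(val=2, children=[]), Node(val=8, children=[])])
`root.val = 509` → root = Node(val=509, children=[Node(val=2, children=[]), Node(val=8, children=[])])
`root.children[0].val = 563` → root = Node(val=509, children=[Node(val=563, children=[]), Node(val=8, children=[])]); shallow = Node(val=3, children=[Node(val=563, children=[]), Node(val=8, children=[])])
`print(shallow.val)` → prints 3
`print(shallow.children[0].val)` → prints 563
`print(deep.val)` → prints 3
`print(deep.children[0].val)` → prints 2

Answer:
3
563
3
2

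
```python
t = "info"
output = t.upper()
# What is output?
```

Trace:
`t = "info"` → t = 'info'
`output = t.upper()` → output = 'INFO'
So output = 'INFO'

Answer: 'INFO'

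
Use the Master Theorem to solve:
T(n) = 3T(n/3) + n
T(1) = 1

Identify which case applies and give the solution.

a=3, b=3, f(n)=n. log_3(3) = 1. Since c=1 = 1, Case 2 applies: T(n) = Θ(n^log_b(a) · log n) = O(n log n).

Answer: O(n log n) - Case 2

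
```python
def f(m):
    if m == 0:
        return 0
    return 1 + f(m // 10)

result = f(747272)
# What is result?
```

Count of digits of 747272: 6

Answer: 6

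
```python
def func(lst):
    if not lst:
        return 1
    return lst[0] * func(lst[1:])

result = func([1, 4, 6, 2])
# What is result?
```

Product over [1, 4, 6, 2] = 1 * 4 * 6 * 2 = 48

Answer: 48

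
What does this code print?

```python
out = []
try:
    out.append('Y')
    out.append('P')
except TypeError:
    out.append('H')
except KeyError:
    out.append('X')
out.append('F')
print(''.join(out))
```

Execution trace: 'Y' (try body) → 'P' (try body, no exception) → 'F' (after the try/except). Output: YPF

Answer: YPF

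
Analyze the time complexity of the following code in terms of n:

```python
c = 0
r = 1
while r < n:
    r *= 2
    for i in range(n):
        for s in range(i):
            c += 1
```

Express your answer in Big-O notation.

Each loop level contributes: log n × n × n. Multiplying the contributions gives O(n^2 log n).

Answer: O(n^2 log n)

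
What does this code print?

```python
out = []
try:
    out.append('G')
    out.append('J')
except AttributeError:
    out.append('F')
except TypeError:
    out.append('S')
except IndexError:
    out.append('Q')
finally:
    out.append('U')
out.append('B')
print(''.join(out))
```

Execution trace: 'G' (try body) → 'J' (try body, no exception) → 'U' (finally) → 'B' (after the try/except). Output: GJUB

Answer: GJUB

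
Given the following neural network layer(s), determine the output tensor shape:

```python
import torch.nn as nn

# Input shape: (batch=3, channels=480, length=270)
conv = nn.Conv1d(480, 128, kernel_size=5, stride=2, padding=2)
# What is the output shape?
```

Input: (3, 480, 270) -> Output: (3, 128, 135)

Answer: (3, 128, 135)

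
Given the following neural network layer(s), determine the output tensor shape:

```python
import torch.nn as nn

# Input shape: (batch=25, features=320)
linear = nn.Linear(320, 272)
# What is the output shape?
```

Input: (25, 320) -> Output: (25, 272)

Answer: (25, 272)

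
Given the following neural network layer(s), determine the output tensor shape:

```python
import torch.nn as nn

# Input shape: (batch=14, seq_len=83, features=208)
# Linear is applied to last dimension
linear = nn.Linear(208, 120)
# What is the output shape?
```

Input: (14, 83, 208) -> Output: (14, 83, 120)

Answer: (14, 83, 120)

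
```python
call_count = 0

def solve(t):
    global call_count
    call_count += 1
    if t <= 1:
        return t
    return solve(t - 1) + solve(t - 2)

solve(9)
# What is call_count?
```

Calls(t) = 1 + Calls(t-1) + Calls(t-2); Calls(0)=Calls(1)=1. For t=9 this gives 109.

Answer: 109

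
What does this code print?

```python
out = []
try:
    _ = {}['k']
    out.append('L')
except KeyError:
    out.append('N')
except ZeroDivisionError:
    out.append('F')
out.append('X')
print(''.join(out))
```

Execution trace: 'N' (except KeyError) → 'X' (after the try/except). Output: NX

Answer: NX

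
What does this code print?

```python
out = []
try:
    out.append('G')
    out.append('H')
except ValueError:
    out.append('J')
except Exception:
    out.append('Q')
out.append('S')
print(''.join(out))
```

Execution trace: 'G' (try body) → 'H' (try body, no exception) → 'S' (after the try/except). Output: GHS

Answer: GHS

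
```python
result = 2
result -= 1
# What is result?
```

Trace:
`result = 2` → result = 2
`result -= 1` → result = 1
So result = 1

Answer: 1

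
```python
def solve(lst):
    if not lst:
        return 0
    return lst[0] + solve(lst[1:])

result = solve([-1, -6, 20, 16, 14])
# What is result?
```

(-1) + (-6) + 20 + 16 + 14 + 0 = 43

Answer: 43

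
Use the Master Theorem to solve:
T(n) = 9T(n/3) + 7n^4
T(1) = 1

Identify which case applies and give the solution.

a=9, b=3, f(n)=7n^4. log_3(9) = 2. Since c=4 > 2 and the regularity condition holds (9(n/3)^4 = (9/3^4)n^4 with 9/3^4 < 1), Case 3 applies: T(n) = Θ(f(n)) = O(n^4).

Answer: O(n^4) - Case 3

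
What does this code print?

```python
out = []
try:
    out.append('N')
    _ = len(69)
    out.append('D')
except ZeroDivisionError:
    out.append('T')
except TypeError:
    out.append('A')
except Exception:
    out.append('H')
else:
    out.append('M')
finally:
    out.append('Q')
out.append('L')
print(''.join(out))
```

Execution trace: 'N' (try body) → 'A' (except TypeError) → 'Q' (finally) → 'L' (after the try/except). Output: NAQL

Answer: NAQL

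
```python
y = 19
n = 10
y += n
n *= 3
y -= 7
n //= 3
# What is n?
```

Trace:
`y = 19` → y = 19
`n = 10` → n = 10
`y += n` → y = 29
`n *= 3` → n = 30
`y -= 7` → y = 22
`n //= 3` → n = 10
So n = 10

Answer: 10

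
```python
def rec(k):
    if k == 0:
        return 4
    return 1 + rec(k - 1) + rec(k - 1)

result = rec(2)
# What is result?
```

rec(k) = 1 + 2·rec(k-1), rec(0)=4. Closed form: (4+1)·2^2 - 1 = 19.

Answer: 19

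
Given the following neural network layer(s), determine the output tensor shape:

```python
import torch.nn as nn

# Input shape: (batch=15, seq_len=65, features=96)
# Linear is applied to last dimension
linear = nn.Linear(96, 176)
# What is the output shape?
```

Input: (15, 65, 96) -> Output: (15, 65, 176)

Answer: (15, 65, 176)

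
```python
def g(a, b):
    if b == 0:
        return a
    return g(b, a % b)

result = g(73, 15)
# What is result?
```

g(73, 15) -> g(15, 13) -> g(13, 2) -> g(2, 1) -> g(1, 0) -> 1

Answer: 1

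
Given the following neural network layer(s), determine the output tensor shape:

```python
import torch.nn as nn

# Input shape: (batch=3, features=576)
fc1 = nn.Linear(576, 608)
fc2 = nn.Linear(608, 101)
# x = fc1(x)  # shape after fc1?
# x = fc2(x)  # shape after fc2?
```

Input: (3, 576) -> after fc1: (3, 608) -> Output: (3, 101)

Answer: (3, 101)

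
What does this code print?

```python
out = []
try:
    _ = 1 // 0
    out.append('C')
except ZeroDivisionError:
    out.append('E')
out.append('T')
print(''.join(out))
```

Execution trace: 'E' (except ZeroDivisionError) → 'T' (after the try/except). Output: ET

Answer: ET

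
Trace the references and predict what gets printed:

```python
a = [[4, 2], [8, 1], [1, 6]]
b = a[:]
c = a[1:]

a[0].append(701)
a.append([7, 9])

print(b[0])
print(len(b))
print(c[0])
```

Key concept: slice with nested mutation.
Step by step:
`a = [[4, 2], [8, 1], [1, 6]]` → a = [[4, 2], [8, 1], [1, 6]]
`b = a[:]` → b = [[4, 2], [8, 1], [1, 6]]
`c = a[1:]` → c = [[8, 1], [1, 6]]
`a[0].append(701)` → a = [[4, 2, 701], [8, 1], [1, 6]]; b = [[4, 2, 701], [8, 1], [1, 6]]
`a.append([7, 9])` → a = [[4, 2, 701], [8, 1], [1, 6], [7, 9]]
`print(b[0])` → prints [4, 2, 701]
`print(len(b))` → prints 3
`print(c[0])` → prints [8, 1]

Answer:
[4, 2, 701]
3
[8, 1]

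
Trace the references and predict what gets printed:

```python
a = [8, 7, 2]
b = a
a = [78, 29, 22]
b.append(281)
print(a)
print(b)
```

Key concept: rebinding vs mutation: a is rebound to a new list, b still points at the original.
Step by step:
`a = [8, 7, 2]` → a = [8, 7, 2]
`b = a` → b = [8, 7, 2] (same object as a)
`a = [78, 29, 22]` → a = [78, 29, 22]
`b.append(281)` → b = [8, 7, 2, 281]
`print(a)` → prints [78, 29, 22]
`print(b)` → prints [8, 7, 2, 281]

Answer:
[78, 29, 22]
[8, 7, 2, 281]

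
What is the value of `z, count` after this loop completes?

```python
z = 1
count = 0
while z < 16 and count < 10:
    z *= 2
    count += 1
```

Double until >= 16 or 10 iterations
`z, count` takes the values: (1, 0) → (2, 0) → (2, 1) → (4, 1) → (4, 2) → (8, 2) → (8, 3) → (16, 3) → (16, 4)

Answer: 16, 4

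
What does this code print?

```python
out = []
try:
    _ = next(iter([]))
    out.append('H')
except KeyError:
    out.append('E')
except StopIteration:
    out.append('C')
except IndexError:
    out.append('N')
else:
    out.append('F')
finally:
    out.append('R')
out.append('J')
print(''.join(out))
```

Execution trace: 'C' (except StopIteration) → 'R' (finally) → 'J' (after the try/except). Output: CRJ

Answer: CRJ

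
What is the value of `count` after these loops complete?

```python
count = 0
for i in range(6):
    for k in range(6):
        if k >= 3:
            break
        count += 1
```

Inner breaks at 3, outer runs 6 times
`count` takes the values: 0 → 1 → 2 → 3 → 4 → 5 → 6 → 7 → 8 → 9 → 10 → 11 → 12 → 13 → 14 → 15 → 16 → 17 → 18

Answer: 18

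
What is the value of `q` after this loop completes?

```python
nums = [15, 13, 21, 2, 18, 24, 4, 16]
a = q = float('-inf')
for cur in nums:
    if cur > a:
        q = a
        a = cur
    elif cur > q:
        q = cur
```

Second largest (with repeats) in [15, 13, 21, 2, 18, 24, 4, 16]
`q` takes the values: -inf → 13 → 15 → 18 → 21

Answer: 21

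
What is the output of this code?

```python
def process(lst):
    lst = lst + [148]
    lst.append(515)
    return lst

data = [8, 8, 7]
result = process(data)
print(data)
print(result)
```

Key concept: rebinding parameter vs mutation.
Step by step:
`data = [8, 8, 7]` → data = [8, 8, 7]
`result = process(data)` → result = [8, 8, 7, 148, 515]
`print(data)` → prints [8, 8, 7]
`print(result)` → prints [8, 8, 7, 148, 515]

Answer:
[8, 8, 7]
[8, 8, 7, 148, 515]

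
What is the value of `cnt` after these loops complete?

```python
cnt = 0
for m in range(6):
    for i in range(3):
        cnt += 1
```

6 * 3 = 18
`cnt` takes the values: 0 → 1 → 2 → 3 → 4 → 5 → 6 → 7 → 8 → 9 → 10 → 11 → 12 → 13 → 14 → 15 → 16 → 17 → 18

Answer: 18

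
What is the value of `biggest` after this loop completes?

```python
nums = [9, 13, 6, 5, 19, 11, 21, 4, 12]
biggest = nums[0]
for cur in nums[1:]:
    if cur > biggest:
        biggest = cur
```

Maximum of [9, 13, 6, 5, 19, 11, 21, 4, 12]
`biggest` takes the values: 9 → 13 → 19 → 21

Answer: 21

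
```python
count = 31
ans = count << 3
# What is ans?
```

Trace:
`count = 31` → count = 31
`ans = count << 3` → ans = 248
So ans = 248

Answer: 248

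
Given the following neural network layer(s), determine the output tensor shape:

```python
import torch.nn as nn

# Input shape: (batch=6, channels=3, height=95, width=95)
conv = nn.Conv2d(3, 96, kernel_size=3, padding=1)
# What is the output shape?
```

Input: (6, 3, 95, 95) -> Output: (6, 96, 95, 95)

Answer: (6, 96, 95, 95)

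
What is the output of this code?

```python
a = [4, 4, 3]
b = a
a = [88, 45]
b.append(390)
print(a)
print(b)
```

Key concept: rebinding vs mutation: a is rebound to a new list, b still points at the original.
Step by step:
`a = [4, 4, 3]` → a = [4, 4, 3]
`b = a` → b = [4, 4, 3] (same object as a)
`a = [88, 45]` → a = [88, 45]
`b.append(390)` → b = [4, 4, 3, 390]
`print(a)` → prints [88, 45]
`print(b)` → prints [4, 4, 3, 390]

Answer:
[88, 45]
[4, 4, 3, 390]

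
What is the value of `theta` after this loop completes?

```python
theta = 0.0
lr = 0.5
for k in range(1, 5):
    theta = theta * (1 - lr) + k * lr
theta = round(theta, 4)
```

Moving average with lr=0.5
`theta` takes the values: 0.0 → 0.5 → 1.25 → 2.125 → 3.0625

Answer: 3.0625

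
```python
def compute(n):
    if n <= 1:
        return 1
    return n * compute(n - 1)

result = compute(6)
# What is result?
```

compute(6) = 6 * 5 * 4 * 3 * 2 * 1 = 720

Answer: 720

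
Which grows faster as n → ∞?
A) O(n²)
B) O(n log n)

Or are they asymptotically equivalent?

O(n²) vs O(n log n): Higher order terms dominate.

Answer: A) O(n²) grows faster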